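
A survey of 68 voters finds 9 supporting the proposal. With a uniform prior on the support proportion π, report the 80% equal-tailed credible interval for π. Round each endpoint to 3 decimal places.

Posterior: Beta(1+9, 1+59) = Beta(10, 60).
Equal-tailed 80% interval: the 0.1 and 0.9 quantiles of Beta(10, 60).
Posterior mean ≈ 0.143, SD ≈ 0.042; a Normal approximation gives roughly [0.090, 0.196].
Exact: F⁻¹(0.1) = 0.092; F⁻¹(0.9) = 0.198.

[0.092, 0.198]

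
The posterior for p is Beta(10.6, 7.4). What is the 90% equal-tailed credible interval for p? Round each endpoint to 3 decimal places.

[0.397, 0.769]

Posterior: Beta(10.6, 7.4).
Equal-tailed 90% interval: the 0.05 and 0.95 quantiles of Beta(10.6, 7.4).
Posterior mean ≈ 0.589, SD ≈ 0.113; a Normal approximation gives roughly [0.403, 0.775].
Exact: F⁻¹(0.05) = 0.397; F⁻¹(0.95) = 0.769.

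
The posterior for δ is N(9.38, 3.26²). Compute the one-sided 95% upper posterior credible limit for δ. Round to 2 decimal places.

14.74

Need U with P(δ ≤ U) = 0.95: U = 9.38 + z_{0.05}·3.26.
z = 1.645; U = 9.38 + 1.645 × 3.26 = 14.74.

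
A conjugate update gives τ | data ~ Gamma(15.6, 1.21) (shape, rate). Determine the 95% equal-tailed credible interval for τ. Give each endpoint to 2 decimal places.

Posterior: Gamma(shape 15.6, rate 1.21).
Equal-tailed 95% interval: Gamma(15.6, 1.21) quantiles at 0.025 and 0.975.
Posterior mean ≈ 12.89, SD ≈ 3.26; a Normal approximation gives roughly [6.49, 19.29].
Exact: lower = 7.31; upper = 20.03.

[7.31, 20.03]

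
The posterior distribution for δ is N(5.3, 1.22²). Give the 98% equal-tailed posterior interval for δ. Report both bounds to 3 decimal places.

The posterior is symmetric, so the 98% equal-tailed interval is δ = 5.3 ± z·1.22 with z = 2.326.
Half-width: 2.326 × 1.22 = 2.838.
5.3 − 2.838 = 2.462; 5.3 + 2.838 = 8.138.

[2.462, 8.138]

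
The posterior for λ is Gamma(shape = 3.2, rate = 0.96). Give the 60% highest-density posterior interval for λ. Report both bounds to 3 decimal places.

The posterior is unimodal and skewed, so the HPD interval has equal density at both endpoints and is the shortest 60% interval.
Solving f(1.193) = f(3.918) with F(3.918) − F(1.193) = 0.60 gives [1.193, 3.918].
For comparison, the equal-tailed interval is [1.754, 4.718]; the HPD is narrower and shifted toward the mode.

[1.193, 3.918]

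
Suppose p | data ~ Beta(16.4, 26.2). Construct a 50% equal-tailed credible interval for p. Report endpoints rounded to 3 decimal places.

[0.334, 0.434]

Posterior: Beta(16.4, 26.2).
Equal-tailed 50% interval: the 0.25 and 0.75 quantiles of Beta(16.4, 26.2).
Posterior mean ≈ 0.385, SD ≈ 0.074; a Normal approximation gives roughly [0.335, 0.435].
Exact: F⁻¹(0.25) = 0.334; F⁻¹(0.75) = 0.434.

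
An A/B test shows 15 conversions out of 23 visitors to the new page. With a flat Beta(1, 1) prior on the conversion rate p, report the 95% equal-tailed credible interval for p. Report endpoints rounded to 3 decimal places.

[0.447, 0.812]

Posterior: Beta(1+15, 1+8) = Beta(16, 9).
Equal-tailed 95% interval: the 0.025 and 0.975 quantiles of Beta(16, 9).
Posterior mean ≈ 0.640, SD ≈ 0.094; a Normal approximation gives roughly [0.455, 0.825].
Exact: F⁻¹(0.025) = 0.447; F⁻¹(0.975) = 0.812.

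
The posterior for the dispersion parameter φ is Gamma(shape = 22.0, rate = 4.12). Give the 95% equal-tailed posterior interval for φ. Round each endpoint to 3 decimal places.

Posterior: Gamma(shape 22.0, rate 4.12).
Equal-tailed 95% interval: Gamma(22.0, 4.12) quantiles at 0.025 and 0.975.
Posterior mean ≈ 5.340, SD ≈ 1.138; a Normal approximation gives roughly [3.108, 7.571].
Exact: lower = 3.346; upper = 7.791.

[3.346, 7.791]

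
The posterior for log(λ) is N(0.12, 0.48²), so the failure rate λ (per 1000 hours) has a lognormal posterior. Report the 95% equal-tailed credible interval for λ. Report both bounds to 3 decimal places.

On the log scale the 95% interval is 0.12 ± 1.960 × 0.48 = [-0.8208, 1.0608].
Exponentiate: [e^-0.8208, e^1.0608] = [0.440, 2.889].

[0.440, 2.889]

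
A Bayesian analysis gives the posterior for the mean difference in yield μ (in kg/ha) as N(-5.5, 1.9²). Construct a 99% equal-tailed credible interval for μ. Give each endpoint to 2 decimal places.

[-10.39, -0.61]

The posterior is symmetric, so the 99% equal-tailed interval is μ = -5.5 ± z·1.9 with z = 2.576.
Half-width: 2.576 × 1.9 = 4.89.
-5.5 − 4.89 = -10.39; -5.5 + 4.89 = -0.61.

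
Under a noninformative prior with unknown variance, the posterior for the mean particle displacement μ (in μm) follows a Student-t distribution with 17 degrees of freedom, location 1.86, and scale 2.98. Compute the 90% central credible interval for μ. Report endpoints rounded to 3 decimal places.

The t_17 distribution is symmetric; the 90% interval is 1.86 ± t·2.98 with t_{0.95,17} = 1.740.
Half-width: 1.740 × 2.98 = 5.184.
1.86 − 5.184 = -3.324; 1.86 + 5.184 = 7.044.

[-3.324, 7.044]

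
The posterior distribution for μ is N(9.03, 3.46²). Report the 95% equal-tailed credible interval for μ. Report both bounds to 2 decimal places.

The posterior is symmetric, so the 95% equal-tailed interval is μ = 9.03 ± z·3.46 with z = 1.960.
Half-width: 1.960 × 3.46 = 6.78.
9.03 − 6.78 = 2.25; 9.03 + 6.78 = 15.81.

[2.25, 15.81]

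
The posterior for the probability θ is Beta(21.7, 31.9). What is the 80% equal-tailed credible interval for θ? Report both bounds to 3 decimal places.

[0.320, 0.491]

Posterior: Beta(21.7, 31.9).
Equal-tailed 80% interval: the 0.1 and 0.9 quantiles of Beta(21.7, 31.9).
Posterior mean ≈ 0.405, SD ≈ 0.066; a Normal approximation gives roughly [0.320, 0.490].
Exact: F⁻¹(0.1) = 0.320; F⁻¹(0.9) = 0.491.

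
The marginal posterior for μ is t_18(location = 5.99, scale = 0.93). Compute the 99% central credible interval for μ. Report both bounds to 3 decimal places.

The t_18 distribution is symmetric; the 99% interval is 5.99 ± t·0.93 with t_{0.995,18} = 2.878.
Half-width: 2.878 × 0.93 = 2.677.
5.99 − 2.677 = 3.313; 5.99 + 2.677 = 8.667.

[3.313, 8.667]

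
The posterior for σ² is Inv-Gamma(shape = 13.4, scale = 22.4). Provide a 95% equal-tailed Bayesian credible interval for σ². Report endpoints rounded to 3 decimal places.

[1.043, 3.105]

Inverse-Gamma(13.4, 22.4) quantiles: F⁻¹(0.025) and F⁻¹(0.975).
Equivalently, 1/σ² ~ Gamma(13.4, rate = 22.4); invert its 0.975 and 0.025 quantiles.
Posterior mean ≈ 1.806, SD ≈ 0.535; a Normal approximation gives roughly [0.758, 2.855].
Exact: lower = 1.043; upper = 3.105.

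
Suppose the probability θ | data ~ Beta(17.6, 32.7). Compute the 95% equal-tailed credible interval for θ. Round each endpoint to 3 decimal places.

[0.226, 0.485]

Posterior: Beta(17.6, 32.7).
Equal-tailed 95% interval: the 0.025 and 0.975 quantiles of Beta(17.6, 32.7).
Posterior mean ≈ 0.350, SD ≈ 0.067; a Normal approximation gives roughly [0.219, 0.480].
Exact: F⁻¹(0.025) = 0.226; F⁻¹(0.975) = 0.485.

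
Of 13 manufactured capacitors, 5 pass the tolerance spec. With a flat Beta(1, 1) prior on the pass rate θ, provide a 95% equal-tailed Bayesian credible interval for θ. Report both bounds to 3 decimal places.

[0.177, 0.649]

Posterior: Beta(1+5, 1+8) = Beta(6, 9).
Equal-tailed 95% interval: the 0.025 and 0.975 quantiles of Beta(6, 9).
Posterior mean ≈ 0.400, SD ≈ 0.122; a Normal approximation gives roughly [0.160, 0.640].
Exact: F⁻¹(0.025) = 0.177; F⁻¹(0.975) = 0.649.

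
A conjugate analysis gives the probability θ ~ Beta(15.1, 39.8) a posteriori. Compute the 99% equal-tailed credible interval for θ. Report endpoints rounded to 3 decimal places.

[0.139, 0.441]

Posterior: Beta(15.1, 39.8).
Equal-tailed 99% interval: the 0.005 and 0.995 quantiles of Beta(15.1, 39.8).
Posterior mean ≈ 0.275, SD ≈ 0.060; a Normal approximation gives roughly [0.121, 0.429].
Exact: F⁻¹(0.005) = 0.139; F⁻¹(0.995) = 0.441.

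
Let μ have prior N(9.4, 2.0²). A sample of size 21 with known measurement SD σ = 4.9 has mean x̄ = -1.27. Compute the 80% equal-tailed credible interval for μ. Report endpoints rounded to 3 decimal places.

[-0.107, 2.310]

Posterior precision = 1/2.0² + 21/4.9² = 0.2500 + 0.8746 = 1.1246, so posterior SD = 0.9430.
Posterior mean = (9.4/2.0² + 21·-1.27/4.9²) / 1.1246 = 1.1019.
Interval: 1.1019 ± 1.282 × 0.9430 → [-0.107, 2.310].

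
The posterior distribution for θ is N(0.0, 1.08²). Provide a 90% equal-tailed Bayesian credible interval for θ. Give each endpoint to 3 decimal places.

The posterior is symmetric, so the 90% equal-tailed interval is θ = 0.0 ± z·1.08 with z = 1.645.
Half-width: 1.645 × 1.08 = 1.776.
0.0 − 1.776 = -1.776; 0.0 + 1.776 = 1.776.

[-1.776, 1.776]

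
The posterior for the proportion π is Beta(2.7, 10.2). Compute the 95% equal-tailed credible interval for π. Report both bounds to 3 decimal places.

Posterior: Beta(2.7, 10.2).
Equal-tailed 95% interval: the 0.025 and 0.975 quantiles of Beta(2.7, 10.2).
Posterior mean ≈ 0.209, SD ≈ 0.109; a Normal approximation gives roughly [-0.005, 0.423].
Exact: F⁻¹(0.025) = 0.044; F⁻¹(0.975) = 0.459.

[0.044, 0.459]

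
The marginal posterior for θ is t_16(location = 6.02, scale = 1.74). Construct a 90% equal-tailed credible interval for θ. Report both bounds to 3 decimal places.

[2.982, 9.058]

The t_16 distribution is symmetric; the 90% interval is 6.02 ± t·1.74 with t_{0.95,16} = 1.746.
Half-width: 1.746 × 1.74 = 3.038.
6.02 − 3.038 = 2.982; 6.02 + 3.038 = 9.058.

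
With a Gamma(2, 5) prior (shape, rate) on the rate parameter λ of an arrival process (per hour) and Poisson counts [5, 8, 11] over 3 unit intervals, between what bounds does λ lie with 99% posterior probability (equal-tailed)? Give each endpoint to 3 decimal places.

Posterior: Gamma(2+24, 5+3) = Gamma(26, 8) (shape, rate).
Equal-tailed 99% interval: Gamma(26, 8) quantiles at 0.005 and 0.995.
Posterior mean ≈ 3.250, SD ≈ 0.637; a Normal approximation gives roughly [1.608, 4.892].
Exact: lower = 1.843; upper = 5.125.

[1.843, 5.125]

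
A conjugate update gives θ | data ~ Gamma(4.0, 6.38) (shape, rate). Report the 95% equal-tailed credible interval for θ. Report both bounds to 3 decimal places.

Posterior: Gamma(shape 4.0, rate 6.38).
Equal-tailed 95% interval: Gamma(4.0, 6.38) quantiles at 0.025 and 0.975.
Posterior mean ≈ 0.627, SD ≈ 0.313; a Normal approximation gives roughly [0.013, 1.241].
Exact: lower = 0.171; upper = 1.374.

[0.171, 1.374]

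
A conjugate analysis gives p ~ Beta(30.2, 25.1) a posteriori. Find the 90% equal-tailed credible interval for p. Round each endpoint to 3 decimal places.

[0.436, 0.654]

Posterior: Beta(30.2, 25.1).
Equal-tailed 90% interval: the 0.05 and 0.95 quantiles of Beta(30.2, 25.1).
Posterior mean ≈ 0.546, SD ≈ 0.066; a Normal approximation gives roughly [0.437, 0.655].
Exact: F⁻¹(0.05) = 0.436; F⁻¹(0.95) = 0.654.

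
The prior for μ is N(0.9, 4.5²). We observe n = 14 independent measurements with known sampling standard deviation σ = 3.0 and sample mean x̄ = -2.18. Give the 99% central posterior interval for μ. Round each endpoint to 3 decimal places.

Posterior precision = 1/4.5² + 14/3.0² = 0.0494 + 1.5556 = 1.6049, so posterior SD = 0.7894.
Posterior mean = (0.9/4.5² + 14·-2.18/3.0²) / 1.6049 = -2.0852.
Interval: -2.0852 ± 2.576 × 0.7894 → [-4.118, -0.052].

[-4.118, -0.052]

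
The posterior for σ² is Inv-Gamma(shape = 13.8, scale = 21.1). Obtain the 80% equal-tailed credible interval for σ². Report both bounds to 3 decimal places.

Inverse-Gamma(13.8, 21.1) quantiles: F⁻¹(0.1) and F⁻¹(0.9).
Equivalently, 1/σ² ~ Gamma(13.8, rate = 21.1); invert its 0.9 and 0.1 quantiles.
Posterior mean ≈ 1.648, SD ≈ 0.480; a Normal approximation gives roughly [1.033, 2.263].
Exact: lower = 1.127; upper = 2.268.

[1.127, 2.268]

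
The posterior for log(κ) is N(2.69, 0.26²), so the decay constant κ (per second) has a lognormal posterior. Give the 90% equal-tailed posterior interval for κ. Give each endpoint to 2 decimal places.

On the log scale the 90% interval is 2.69 ± 1.645 × 0.26 = [2.2623, 3.1177].
Exponentiate: [e^2.2623, e^3.1177] = [9.61, 22.59].

[9.61, 22.59]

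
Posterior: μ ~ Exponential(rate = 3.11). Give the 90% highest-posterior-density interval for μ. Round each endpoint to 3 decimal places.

[0.000, 0.740]

The exponential density is strictly decreasing on [0, ∞), so the HPD interval is anchored at 0: [0, q] with P(μ ≤ q) = 0.90.
q = −ln(1 − 0.90) / 3.11 = 2.3026 / 3.11 = 0.740.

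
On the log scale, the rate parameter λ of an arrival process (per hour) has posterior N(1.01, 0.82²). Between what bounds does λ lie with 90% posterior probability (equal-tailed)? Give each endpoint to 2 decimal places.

[0.71, 10.58]

On the log scale the 90% interval is 1.01 ± 1.645 × 0.82 = [-0.3388, 2.3588].
Exponentiate: [e^-0.3388, e^2.3588] = [0.71, 10.58].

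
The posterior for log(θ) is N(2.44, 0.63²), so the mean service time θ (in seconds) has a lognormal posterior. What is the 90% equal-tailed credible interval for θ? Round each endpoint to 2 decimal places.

[4.07, 32.34]

On the log scale the 90% interval is 2.44 ± 1.645 × 0.63 = [1.4037, 3.4763].
Exponentiate: [e^1.4037, e^3.4763] = [4.07, 32.34].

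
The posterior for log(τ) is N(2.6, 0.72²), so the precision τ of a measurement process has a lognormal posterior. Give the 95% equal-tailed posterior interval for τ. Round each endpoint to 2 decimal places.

[3.28, 55.21]

On the log scale the 95% interval is 2.6 ± 1.960 × 0.72 = [1.1888, 4.0112].
Exponentiate: [e^1.1888, e^4.0112] = [3.28, 55.21].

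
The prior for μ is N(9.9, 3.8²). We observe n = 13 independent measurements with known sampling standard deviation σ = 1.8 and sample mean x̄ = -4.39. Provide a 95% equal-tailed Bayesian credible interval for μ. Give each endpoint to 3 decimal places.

[-5.118, -3.177]

Posterior precision = 1/3.8² + 13/1.8² = 0.0693 + 4.0123 = 4.0816, so posterior SD = 0.4950.
Posterior mean = (9.9/3.8² + 13·-4.39/1.8²) / 4.0816 = -4.1475.
Interval: -4.1475 ± 1.960 × 0.4950 → [-5.118, -3.177].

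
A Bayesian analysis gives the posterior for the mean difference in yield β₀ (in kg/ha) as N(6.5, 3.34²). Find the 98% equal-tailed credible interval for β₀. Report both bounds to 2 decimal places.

[-1.27, 14.27]

The posterior is symmetric, so the 98% equal-tailed interval is β₀ = 6.5 ± z·3.34 with z = 2.326.
Half-width: 2.326 × 3.34 = 7.77.
6.5 − 7.77 = -1.27; 6.5 + 7.77 = 14.27.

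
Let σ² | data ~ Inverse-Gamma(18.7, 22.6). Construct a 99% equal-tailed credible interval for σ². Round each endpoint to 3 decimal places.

Inverse-Gamma(18.7, 22.6) quantiles: F⁻¹(0.005) and F⁻¹(0.995).
Equivalently, 1/σ² ~ Gamma(18.7, rate = 22.6); invert its 0.995 and 0.005 quantiles.
Posterior mean ≈ 1.277, SD ≈ 0.312; a Normal approximation gives roughly [0.472, 2.082].
Exact: lower = 0.713; upper = 2.396.

[0.713, 2.396]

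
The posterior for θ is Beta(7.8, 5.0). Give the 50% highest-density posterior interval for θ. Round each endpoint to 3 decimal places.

The posterior is unimodal and skewed, so the HPD interval has equal density at both endpoints and is the shortest 50% interval.
Solving f(0.534) = f(0.719) with F(0.719) − F(0.534) = 0.50 gives [0.534, 0.719].
For comparison, the equal-tailed interval is [0.520, 0.705]; the HPD is narrower and shifted toward the mode.

[0.534, 0.719]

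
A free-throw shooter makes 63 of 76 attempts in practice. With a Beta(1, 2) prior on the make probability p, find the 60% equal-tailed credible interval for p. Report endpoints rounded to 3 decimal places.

[0.774, 0.848]

Posterior: Beta(1+63, 2+13) = Beta(64, 15).
Equal-tailed 60% interval: the 0.2 and 0.8 quantiles of Beta(64, 15).
Posterior mean ≈ 0.810, SD ≈ 0.044; a Normal approximation gives roughly [0.773, 0.847].
Exact: F⁻¹(0.2) = 0.774; F⁻¹(0.8) = 0.848.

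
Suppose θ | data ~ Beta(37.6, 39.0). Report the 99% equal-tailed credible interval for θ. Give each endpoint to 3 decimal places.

[0.347, 0.636]

Posterior: Beta(37.6, 39.0).
Equal-tailed 99% interval: the 0.005 and 0.995 quantiles of Beta(37.6, 39.0).
Posterior mean ≈ 0.491, SD ≈ 0.057; a Normal approximation gives roughly [0.345, 0.637].
Exact: F⁻¹(0.005) = 0.347; F⁻¹(0.995) = 0.636.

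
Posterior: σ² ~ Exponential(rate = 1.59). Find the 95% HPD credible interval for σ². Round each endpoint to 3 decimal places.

[0.000, 1.884]

The exponential density is strictly decreasing on [0, ∞), so the HPD interval is anchored at 0: [0, q] with P(σ² ≤ q) = 0.95.
q = −ln(1 − 0.95) / 1.59 = 2.9957 / 1.59 = 1.884.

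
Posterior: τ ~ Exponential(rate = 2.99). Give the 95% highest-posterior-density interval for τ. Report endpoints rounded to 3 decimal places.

[0.000, 1.002]

The exponential density is strictly decreasing on [0, ∞), so the HPD interval is anchored at 0: [0, q] with P(τ ≤ q) = 0.95.
q = −ln(1 − 0.95) / 2.99 = 2.9957 / 2.99 = 1.002.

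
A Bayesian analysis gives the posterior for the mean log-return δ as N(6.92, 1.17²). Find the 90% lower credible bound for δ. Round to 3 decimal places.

Need L with P(δ ≥ L) = 0.90: L = 6.92 − z_{0.1}·1.17.
z = 1.282; L = 6.92 − 1.282 × 1.17 = 5.421.

5.421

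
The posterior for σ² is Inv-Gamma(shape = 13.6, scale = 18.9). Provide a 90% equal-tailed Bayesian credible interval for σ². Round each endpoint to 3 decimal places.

Inverse-Gamma(13.6, 18.9) quantiles: F⁻¹(0.05) and F⁻¹(0.95).
Equivalently, 1/σ² ~ Gamma(13.6, rate = 18.9); invert its 0.95 and 0.05 quantiles.
Posterior mean ≈ 1.500, SD ≈ 0.440; a Normal approximation gives roughly [0.776, 2.224].
Exact: lower = 0.937; upper = 2.318.

[0.937, 2.318]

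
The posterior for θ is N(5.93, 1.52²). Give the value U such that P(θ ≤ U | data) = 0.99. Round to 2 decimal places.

9.47

Need U with P(θ ≤ U) = 0.99: U = 5.93 + z_{0.01}·1.52.
z = 2.326; U = 5.93 + 2.326 × 1.52 = 9.47.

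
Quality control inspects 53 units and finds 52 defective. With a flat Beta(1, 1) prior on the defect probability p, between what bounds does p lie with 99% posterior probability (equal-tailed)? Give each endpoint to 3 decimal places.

[0.870, 0.998]

Posterior: Beta(1+52, 1+1) = Beta(53, 2).
Equal-tailed 99% interval: the 0.005 and 0.995 quantiles of Beta(53, 2).
Posterior mean ≈ 0.964, SD ≈ 0.025; a Normal approximation gives roughly [0.899, 1.028].
Exact: F⁻¹(0.005) = 0.870; F⁻¹(0.995) = 0.998.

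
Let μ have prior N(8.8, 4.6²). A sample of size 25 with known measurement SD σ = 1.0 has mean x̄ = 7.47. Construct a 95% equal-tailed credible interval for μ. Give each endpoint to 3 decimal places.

[7.081, 7.864]

Posterior precision = 1/4.6² + 25/1.0² = 0.0473 + 25.0000 = 25.0473, so posterior SD = 0.1998.
Posterior mean = (8.8/4.6² + 25·7.47/1.0²) / 25.0473 = 7.4725.
Interval: 7.4725 ± 1.960 × 0.1998 → [7.081, 7.864].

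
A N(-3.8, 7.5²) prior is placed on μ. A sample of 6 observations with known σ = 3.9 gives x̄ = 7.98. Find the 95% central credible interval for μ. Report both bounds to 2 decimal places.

[4.42, 10.52]

Posterior precision = 1/7.5² + 6/3.9² = 0.0178 + 0.3945 = 0.4123, so posterior SD = 1.5575.
Posterior mean = (-3.8/7.5² + 6·7.98/3.9²) / 0.4123 = 7.4720.
Interval: 7.4720 ± 1.960 × 1.5575 → [4.42, 10.52].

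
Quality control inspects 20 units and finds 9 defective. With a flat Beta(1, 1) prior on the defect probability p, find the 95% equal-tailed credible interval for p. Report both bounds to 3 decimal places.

[0.257, 0.660]

Posterior: Beta(1+9, 1+11) = Beta(10, 12).
Equal-tailed 95% interval: the 0.025 and 0.975 quantiles of Beta(10, 12).
Posterior mean ≈ 0.455, SD ≈ 0.104; a Normal approximation gives roughly [0.251, 0.658].
Exact: F⁻¹(0.025) = 0.257; F⁻¹(0.975) = 0.660.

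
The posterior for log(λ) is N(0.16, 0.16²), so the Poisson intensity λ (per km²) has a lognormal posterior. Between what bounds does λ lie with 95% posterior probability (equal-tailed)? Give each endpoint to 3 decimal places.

On the log scale the 95% interval is 0.16 ± 1.960 × 0.16 = [-0.1536, 0.4736].
Exponentiate: [e^-0.1536, e^0.4736] = [0.858, 1.606].

[0.858, 1.606]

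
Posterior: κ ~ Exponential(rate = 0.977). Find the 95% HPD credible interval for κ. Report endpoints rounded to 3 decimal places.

The exponential density is strictly decreasing on [0, ∞), so the HPD interval is anchored at 0: [0, q] with P(κ ≤ q) = 0.95.
q = −ln(1 − 0.95) / 0.977 = 2.9957 / 0.977 = 3.066.

[0.000, 3.066]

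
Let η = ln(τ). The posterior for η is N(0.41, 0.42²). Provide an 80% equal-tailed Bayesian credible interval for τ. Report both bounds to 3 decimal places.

On the log scale the 80% interval is 0.41 ± 1.282 × 0.42 = [-0.1283, 0.9483].
Exponentiate: [e^-0.1283, e^0.9483] = [0.880, 2.581].

[0.880, 2.581]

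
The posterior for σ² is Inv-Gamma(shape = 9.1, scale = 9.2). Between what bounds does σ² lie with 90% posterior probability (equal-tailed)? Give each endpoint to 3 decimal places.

Inverse-Gamma(9.1, 9.2) quantiles: F⁻¹(0.05) and F⁻¹(0.95).
Equivalently, 1/σ² ~ Gamma(9.1, rate = 9.2); invert its 0.95 and 0.05 quantiles.
Posterior mean ≈ 1.136, SD ≈ 0.426; a Normal approximation gives roughly [0.435, 1.837].
Exact: lower = 0.632; upper = 1.930.

[0.632, 1.930]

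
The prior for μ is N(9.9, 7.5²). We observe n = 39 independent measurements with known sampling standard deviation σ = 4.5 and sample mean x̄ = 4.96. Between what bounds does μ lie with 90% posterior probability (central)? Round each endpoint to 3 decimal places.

[3.825, 6.185]

Posterior precision = 1/7.5² + 39/4.5² = 0.0178 + 1.9259 = 1.9437, so posterior SD = 0.7173.
Posterior mean = (9.9/7.5² + 39·4.96/4.5²) / 1.9437 = 5.0052.
Interval: 5.0052 ± 1.645 × 0.7173 → [3.825, 6.185].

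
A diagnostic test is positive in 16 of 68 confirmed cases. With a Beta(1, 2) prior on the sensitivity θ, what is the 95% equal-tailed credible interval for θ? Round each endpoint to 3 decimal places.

Posterior: Beta(1+16, 2+52) = Beta(17, 54).
Equal-tailed 95% interval: the 0.025 and 0.975 quantiles of Beta(17, 54).
Posterior mean ≈ 0.239, SD ≈ 0.050; a Normal approximation gives roughly [0.141, 0.338].
Exact: F⁻¹(0.025) = 0.148; F⁻¹(0.975) = 0.344.

[0.148, 0.344]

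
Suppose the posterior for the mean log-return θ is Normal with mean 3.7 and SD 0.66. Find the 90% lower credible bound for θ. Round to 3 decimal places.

Need L with P(θ ≥ L) = 0.90: L = 3.7 − z_{0.1}·0.66.
z = 1.282; L = 3.7 − 1.282 × 0.66 = 2.854.

2.854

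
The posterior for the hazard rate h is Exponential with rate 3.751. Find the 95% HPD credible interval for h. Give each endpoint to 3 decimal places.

[0.000, 0.799]

The exponential density is strictly decreasing on [0, ∞), so the HPD interval is anchored at 0: [0, q] with P(h ≤ q) = 0.95.
q = −ln(1 − 0.95) / 3.751 = 2.9957 / 3.751 = 0.799.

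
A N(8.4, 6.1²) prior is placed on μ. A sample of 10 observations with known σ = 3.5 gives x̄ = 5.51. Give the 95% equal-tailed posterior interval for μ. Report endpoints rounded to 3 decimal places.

Posterior precision = 1/6.1² + 10/3.5² = 0.0269 + 0.8163 = 0.8432, so posterior SD = 1.0890.
Posterior mean = (8.4/6.1² + 10·5.51/3.5²) / 0.8432 = 5.6021.
Interval: 5.6021 ± 1.960 × 1.0890 → [3.468, 7.737].

[3.468, 7.737]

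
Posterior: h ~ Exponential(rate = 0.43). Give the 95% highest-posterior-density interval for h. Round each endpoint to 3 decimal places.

The exponential density is strictly decreasing on [0, ∞), so the HPD interval is anchored at 0: [0, q] with P(h ≤ q) = 0.95.
q = −ln(1 − 0.95) / 0.43 = 2.9957 / 0.43 = 6.967.

[0.000, 6.967]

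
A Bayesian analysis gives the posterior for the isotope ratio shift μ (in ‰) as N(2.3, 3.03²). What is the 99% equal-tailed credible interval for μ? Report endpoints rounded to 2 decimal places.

[-5.50, 10.10]

The posterior is symmetric, so the 99% equal-tailed interval is μ = 2.3 ± z·3.03 with z = 2.576.
Half-width: 2.576 × 3.03 = 7.80.
2.3 − 7.80 = -5.50; 2.3 + 7.80 = 10.10.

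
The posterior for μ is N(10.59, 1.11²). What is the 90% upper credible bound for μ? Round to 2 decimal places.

12.01

Need U with P(μ ≤ U) = 0.90: U = 10.59 + z_{0.1}·1.11.
z = 1.282; U = 10.59 + 1.282 × 1.11 = 12.01.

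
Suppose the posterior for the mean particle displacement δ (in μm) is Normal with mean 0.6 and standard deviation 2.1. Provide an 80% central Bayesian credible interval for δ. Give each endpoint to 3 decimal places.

[-2.091, 3.291]

The posterior is symmetric, so the 80% equal-tailed interval is δ = 0.6 ± z·2.1 with z = 1.282.
Half-width: 1.282 × 2.1 = 2.691.
0.6 − 2.691 = -2.091; 0.6 + 2.691 = 3.291.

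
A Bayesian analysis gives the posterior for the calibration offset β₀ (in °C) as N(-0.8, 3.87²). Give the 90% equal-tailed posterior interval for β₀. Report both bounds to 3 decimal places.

[-7.166, 5.566]

The posterior is symmetric, so the 90% equal-tailed interval is β₀ = -0.8 ± z·3.87 with z = 1.645.
Half-width: 1.645 × 3.87 = 6.366.
-0.8 − 6.366 = -7.166; -0.8 + 6.366 = 5.566.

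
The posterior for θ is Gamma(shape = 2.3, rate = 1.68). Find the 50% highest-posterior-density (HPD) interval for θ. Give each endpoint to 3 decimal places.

[0.383, 1.368]

The posterior is unimodal and skewed, so the HPD interval has equal density at both endpoints and is the shortest 50% interval.
Solving f(0.383) = f(1.368) with F(1.368) − F(0.383) = 0.50 gives [0.383, 1.368].
For comparison, the equal-tailed interval is [0.705, 1.825]; the HPD is narrower and shifted toward the mode.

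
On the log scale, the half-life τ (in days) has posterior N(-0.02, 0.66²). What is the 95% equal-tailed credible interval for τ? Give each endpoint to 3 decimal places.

On the log scale the 95% interval is -0.02 ± 1.960 × 0.66 = [-1.3136, 1.2736].
Exponentiate: [e^-1.3136, e^1.2736] = [0.269, 3.574].

[0.269, 3.574]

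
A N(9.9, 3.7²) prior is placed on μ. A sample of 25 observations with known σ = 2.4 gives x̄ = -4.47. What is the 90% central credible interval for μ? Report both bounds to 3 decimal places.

Posterior precision = 1/3.7² + 25/2.4² = 0.0730 + 4.3403 = 4.4133, so posterior SD = 0.4760.
Posterior mean = (9.9/3.7² + 25·-4.47/2.4²) / 4.4133 = -4.2322.
Interval: -4.2322 ± 1.645 × 0.4760 → [-5.015, -3.449].

[-5.015, -3.449]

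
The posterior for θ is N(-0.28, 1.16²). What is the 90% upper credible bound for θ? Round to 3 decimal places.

Need U with P(θ ≤ U) = 0.90: U = -0.28 + z_{0.1}·1.16.
z = 1.282; U = -0.28 + 1.282 × 1.16 = 1.207.

1.207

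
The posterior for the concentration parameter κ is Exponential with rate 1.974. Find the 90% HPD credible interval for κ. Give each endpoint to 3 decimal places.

[0.000, 1.166]

The exponential density is strictly decreasing on [0, ∞), so the HPD interval is anchored at 0: [0, q] with P(κ ≤ q) = 0.90.
q = −ln(1 − 0.90) / 1.974 = 2.3026 / 1.974 = 1.166.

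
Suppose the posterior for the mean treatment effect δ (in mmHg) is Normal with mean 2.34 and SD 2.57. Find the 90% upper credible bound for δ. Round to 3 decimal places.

Need U with P(δ ≤ U) = 0.90: U = 2.34 + z_{0.1}·2.57.
z = 1.282; U = 2.34 + 1.282 × 2.57 = 5.634.

5.634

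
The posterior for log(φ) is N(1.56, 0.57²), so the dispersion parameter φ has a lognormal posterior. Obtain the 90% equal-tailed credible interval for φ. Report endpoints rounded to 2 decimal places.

[1.86, 12.15]

On the log scale the 90% interval is 1.56 ± 1.645 × 0.57 = [0.6224, 2.4976].
Exponentiate: [e^0.6224, e^2.4976] = [1.86, 12.15].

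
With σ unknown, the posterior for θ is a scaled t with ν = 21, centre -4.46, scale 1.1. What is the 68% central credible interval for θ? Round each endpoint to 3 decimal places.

The t_21 distribution is symmetric; the 68% interval is -4.46 ± t·1.1 with t_{0.84,21} = 1.019.
Half-width: 1.019 × 1.1 = 1.120.
-4.46 − 1.120 = -5.580; -4.46 + 1.120 = -3.340.

[-5.580, -3.340]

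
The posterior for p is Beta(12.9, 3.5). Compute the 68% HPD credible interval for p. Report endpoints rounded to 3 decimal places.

[0.718, 0.908]

The posterior is unimodal and skewed, so the HPD interval has equal density at both endpoints and is the shortest 68% interval.
Solving f(0.718) = f(0.908) with F(0.908) − F(0.718) = 0.68 gives [0.718, 0.908].
For comparison, the equal-tailed interval is [0.688, 0.885]; the HPD is narrower and shifted toward the mode.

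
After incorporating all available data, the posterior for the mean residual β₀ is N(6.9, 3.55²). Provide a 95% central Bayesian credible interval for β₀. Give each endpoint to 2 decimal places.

[-0.06, 13.86]

The posterior is symmetric, so the 95% equal-tailed interval is β₀ = 6.9 ± z·3.55 with z = 1.960.
Half-width: 1.960 × 3.55 = 6.96.
6.9 − 6.96 = -0.06; 6.9 + 6.96 = 13.86.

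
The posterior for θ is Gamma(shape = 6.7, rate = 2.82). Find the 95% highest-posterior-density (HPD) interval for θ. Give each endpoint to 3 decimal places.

[0.769, 4.201]

The posterior is unimodal and skewed, so the HPD interval has equal density at both endpoints and is the shortest 95% interval.
Solving f(0.769) = f(4.201) with F(4.201) − F(0.769) = 0.95 gives [0.769, 4.201].
For comparison, the equal-tailed interval is [0.932, 4.484]; the HPD is narrower and shifted toward the mode.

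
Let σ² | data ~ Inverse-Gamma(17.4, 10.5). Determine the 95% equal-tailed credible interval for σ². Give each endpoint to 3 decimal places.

[0.397, 1.029]

Inverse-Gamma(17.4, 10.5) quantiles: F⁻¹(0.025) and F⁻¹(0.975).
Equivalently, 1/σ² ~ Gamma(17.4, rate = 10.5); invert its 0.975 and 0.025 quantiles.
Posterior mean ≈ 0.640, SD ≈ 0.163; a Normal approximation gives roughly [0.320, 0.960].
Exact: lower = 0.397; upper = 1.029.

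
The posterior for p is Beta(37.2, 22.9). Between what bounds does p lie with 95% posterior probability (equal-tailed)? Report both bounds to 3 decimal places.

[0.494, 0.737]

Posterior: Beta(37.2, 22.9).
Equal-tailed 95% interval: the 0.025 and 0.975 quantiles of Beta(37.2, 22.9).
Posterior mean ≈ 0.619, SD ≈ 0.062; a Normal approximation gives roughly [0.497, 0.741].
Exact: F⁻¹(0.025) = 0.494; F⁻¹(0.975) = 0.737.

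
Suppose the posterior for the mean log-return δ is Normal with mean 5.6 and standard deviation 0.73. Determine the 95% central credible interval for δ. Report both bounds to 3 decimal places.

[4.169, 7.031]

The posterior is symmetric, so the 95% equal-tailed interval is δ = 5.6 ± z·0.73 with z = 1.960.
Half-width: 1.960 × 0.73 = 1.431.
5.6 − 1.431 = 4.169; 5.6 + 1.431 = 7.031.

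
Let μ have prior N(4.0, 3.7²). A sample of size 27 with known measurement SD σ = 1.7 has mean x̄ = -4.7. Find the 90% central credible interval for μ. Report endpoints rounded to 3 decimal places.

Posterior precision = 1/3.7² + 27/1.7² = 0.0730 + 9.3426 = 9.4156, so posterior SD = 0.3259.
Posterior mean = (4.0/3.7² + 27·-4.7/1.7²) / 9.4156 = -4.6325.
Interval: -4.6325 ± 1.645 × 0.3259 → [-5.169, -4.096].

[-5.169, -4.096]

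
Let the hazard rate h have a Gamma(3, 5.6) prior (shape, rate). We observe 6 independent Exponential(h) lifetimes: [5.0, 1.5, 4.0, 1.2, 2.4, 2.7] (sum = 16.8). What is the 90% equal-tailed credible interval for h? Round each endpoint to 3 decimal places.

Posterior: Gamma(3+6, 5.6+16.8) = Gamma(9, 22.4) (shape, rate).
Equal-tailed 90% interval: Gamma(9, 22.4) quantiles at 0.05 and 0.95.
Posterior mean ≈ 0.402, SD ≈ 0.134; a Normal approximation gives roughly [0.181, 0.622].
Exact: lower = 0.210; upper = 0.644.

[0.210, 0.644]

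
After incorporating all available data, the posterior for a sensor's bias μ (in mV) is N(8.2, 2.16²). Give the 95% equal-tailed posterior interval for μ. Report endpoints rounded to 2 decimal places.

The posterior is symmetric, so the 95% equal-tailed interval is μ = 8.2 ± z·2.16 with z = 1.960.
Half-width: 1.960 × 2.16 = 4.23.
8.2 − 4.23 = 3.97; 8.2 + 4.23 = 12.43.

[3.97, 12.43]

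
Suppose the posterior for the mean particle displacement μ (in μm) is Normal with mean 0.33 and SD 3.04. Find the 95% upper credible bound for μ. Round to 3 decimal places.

Need U with P(μ ≤ U) = 0.95: U = 0.33 + z_{0.05}·3.04.
z = 1.645; U = 0.33 + 1.645 × 3.04 = 5.330.

5.330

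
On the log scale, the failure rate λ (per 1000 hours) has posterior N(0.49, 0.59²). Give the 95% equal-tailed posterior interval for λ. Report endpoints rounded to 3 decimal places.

On the log scale the 95% interval is 0.49 ± 1.960 × 0.59 = [-0.6664, 1.6464].
Exponentiate: [e^-0.6664, e^1.6464] = [0.514, 5.188].

[0.514, 5.188]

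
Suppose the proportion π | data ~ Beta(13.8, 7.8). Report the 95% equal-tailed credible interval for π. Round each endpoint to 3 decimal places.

[0.431, 0.822]

Posterior: Beta(13.8, 7.8).
Equal-tailed 95% interval: the 0.025 and 0.975 quantiles of Beta(13.8, 7.8).
Posterior mean ≈ 0.639, SD ≈ 0.101; a Normal approximation gives roughly [0.441, 0.837].
Exact: F⁻¹(0.025) = 0.431; F⁻¹(0.975) = 0.822.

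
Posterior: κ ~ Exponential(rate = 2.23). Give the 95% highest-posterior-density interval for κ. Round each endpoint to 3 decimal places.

The exponential density is strictly decreasing on [0, ∞), so the HPD interval is anchored at 0: [0, q] with P(κ ≤ q) = 0.95.
q = −ln(1 − 0.95) / 2.23 = 2.9957 / 2.23 = 1.343.

[0.000, 1.343]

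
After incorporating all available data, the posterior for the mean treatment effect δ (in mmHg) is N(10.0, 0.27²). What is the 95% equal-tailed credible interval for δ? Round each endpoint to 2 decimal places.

The posterior is symmetric, so the 95% equal-tailed interval is δ = 10.0 ± z·0.27 with z = 1.960.
Half-width: 1.960 × 0.27 = 0.53.
10.0 − 0.53 = 9.47; 10.0 + 0.53 = 10.53.

[9.47, 10.53]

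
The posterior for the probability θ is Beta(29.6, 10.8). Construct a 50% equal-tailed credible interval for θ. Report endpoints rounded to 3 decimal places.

[0.688, 0.782]

Posterior: Beta(29.6, 10.8).
Equal-tailed 50% interval: the 0.25 and 0.75 quantiles of Beta(29.6, 10.8).
Posterior mean ≈ 0.733, SD ≈ 0.069; a Normal approximation gives roughly [0.686, 0.779].
Exact: F⁻¹(0.25) = 0.688; F⁻¹(0.75) = 0.782.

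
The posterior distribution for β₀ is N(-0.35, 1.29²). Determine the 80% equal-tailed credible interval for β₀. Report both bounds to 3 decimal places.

[-2.003, 1.303]

The posterior is symmetric, so the 80% equal-tailed interval is β₀ = -0.35 ± z·1.29 with z = 1.282.
Half-width: 1.282 × 1.29 = 1.653.
-0.35 − 1.653 = -2.003; -0.35 + 1.653 = 1.303.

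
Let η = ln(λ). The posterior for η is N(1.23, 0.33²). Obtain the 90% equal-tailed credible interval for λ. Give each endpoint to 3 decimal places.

[1.988, 5.887]

On the log scale the 90% interval is 1.23 ± 1.645 × 0.33 = [0.6872, 1.7728].
Exponentiate: [e^0.6872, e^1.7728] = [1.988, 5.887].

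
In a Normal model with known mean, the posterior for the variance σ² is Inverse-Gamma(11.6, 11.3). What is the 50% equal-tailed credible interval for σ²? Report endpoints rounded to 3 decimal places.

[0.826, 1.234]

Inverse-Gamma(11.6, 11.3) quantiles: F⁻¹(0.25) and F⁻¹(0.75).
Equivalently, 1/σ² ~ Gamma(11.6, rate = 11.3); invert its 0.75 and 0.25 quantiles.
Posterior mean ≈ 1.066, SD ≈ 0.344; a Normal approximation gives roughly [0.834, 1.298].
Exact: lower = 0.826; upper = 1.234.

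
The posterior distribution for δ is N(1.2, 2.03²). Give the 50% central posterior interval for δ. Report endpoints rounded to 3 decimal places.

[-0.169, 2.569]

The posterior is symmetric, so the 50% equal-tailed interval is δ = 1.2 ± z·2.03 with z = 0.674.
Half-width: 0.674 × 2.03 = 1.369.
1.2 − 1.369 = -0.169; 1.2 + 1.369 = 2.569.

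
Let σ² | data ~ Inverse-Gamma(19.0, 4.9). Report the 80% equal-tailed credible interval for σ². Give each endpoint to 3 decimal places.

[0.198, 0.358]

Inverse-Gamma(19.0, 4.9) quantiles: F⁻¹(0.1) and F⁻¹(0.9).
Equivalently, 1/σ² ~ Gamma(19.0, rate = 4.9); invert its 0.9 and 0.1 quantiles.
Posterior mean ≈ 0.272, SD ≈ 0.066; a Normal approximation gives roughly [0.188, 0.357].
Exact: lower = 0.198; upper = 0.358.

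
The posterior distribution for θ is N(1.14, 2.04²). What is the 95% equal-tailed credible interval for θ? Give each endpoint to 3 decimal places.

The posterior is symmetric, so the 95% equal-tailed interval is θ = 1.14 ± z·2.04 with z = 1.960.
Half-width: 1.960 × 2.04 = 3.998.
1.14 − 3.998 = -2.858; 1.14 + 3.998 = 5.138.

[-2.858, 5.138]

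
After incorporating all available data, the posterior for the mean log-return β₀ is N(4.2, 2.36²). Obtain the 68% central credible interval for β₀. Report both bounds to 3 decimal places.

The posterior is symmetric, so the 68% equal-tailed interval is β₀ = 4.2 ± z·2.36 with z = 0.994.
Half-width: 0.994 × 2.36 = 2.347.
4.2 − 2.347 = 1.853; 4.2 + 2.347 = 6.547.

[1.853, 6.547]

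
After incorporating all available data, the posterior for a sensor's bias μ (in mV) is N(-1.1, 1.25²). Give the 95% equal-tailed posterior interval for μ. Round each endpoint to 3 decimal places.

The posterior is symmetric, so the 95% equal-tailed interval is μ = -1.1 ± z·1.25 with z = 1.960.
Half-width: 1.960 × 1.25 = 2.450.
-1.1 − 2.450 = -3.550; -1.1 + 2.450 = 1.350.

[-3.550, 1.350]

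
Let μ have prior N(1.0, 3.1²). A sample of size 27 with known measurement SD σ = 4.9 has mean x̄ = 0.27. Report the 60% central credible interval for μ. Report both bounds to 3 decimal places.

Posterior precision = 1/3.1² + 27/4.9² = 0.1041 + 1.1245 = 1.2286, so posterior SD = 0.9022.
Posterior mean = (1.0/3.1² + 27·0.27/4.9²) / 1.2286 = 0.3318.
Interval: 0.3318 ± 0.842 × 0.9022 → [-0.427, 1.091].

[-0.427, 1.091]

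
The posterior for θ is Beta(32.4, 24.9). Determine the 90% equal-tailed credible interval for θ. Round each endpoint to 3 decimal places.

[0.457, 0.671]

Posterior: Beta(32.4, 24.9).
Equal-tailed 90% interval: the 0.05 and 0.95 quantiles of Beta(32.4, 24.9).
Posterior mean ≈ 0.565, SD ≈ 0.065; a Normal approximation gives roughly [0.459, 0.672].
Exact: F⁻¹(0.05) = 0.457; F⁻¹(0.95) = 0.671.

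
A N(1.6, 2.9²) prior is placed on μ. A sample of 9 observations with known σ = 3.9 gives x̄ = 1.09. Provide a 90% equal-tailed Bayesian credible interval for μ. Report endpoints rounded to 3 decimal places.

Posterior precision = 1/2.9² + 9/3.9² = 0.1189 + 0.5917 = 0.7106, so posterior SD = 1.1863.
Posterior mean = (1.6/2.9² + 9·1.09/3.9²) / 0.7106 = 1.1753.
Interval: 1.1753 ± 1.645 × 1.1863 → [-0.776, 3.127].

[-0.776, 3.127]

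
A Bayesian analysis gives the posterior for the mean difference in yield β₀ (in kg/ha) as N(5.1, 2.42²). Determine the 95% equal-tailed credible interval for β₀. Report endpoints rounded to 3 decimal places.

The posterior is symmetric, so the 95% equal-tailed interval is β₀ = 5.1 ± z·2.42 with z = 1.960.
Half-width: 1.960 × 2.42 = 4.743.
5.1 − 4.743 = 0.357; 5.1 + 4.743 = 9.843.

[0.357, 9.843]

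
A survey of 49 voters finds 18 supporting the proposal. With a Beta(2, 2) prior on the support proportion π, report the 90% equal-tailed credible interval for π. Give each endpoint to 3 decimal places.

[0.271, 0.489]

Posterior: Beta(2+18, 2+31) = Beta(20, 33).
Equal-tailed 90% interval: the 0.05 and 0.95 quantiles of Beta(20, 33).
Posterior mean ≈ 0.377, SD ≈ 0.066; a Normal approximation gives roughly [0.269, 0.486].
Exact: F⁻¹(0.05) = 0.271; F⁻¹(0.95) = 0.489.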